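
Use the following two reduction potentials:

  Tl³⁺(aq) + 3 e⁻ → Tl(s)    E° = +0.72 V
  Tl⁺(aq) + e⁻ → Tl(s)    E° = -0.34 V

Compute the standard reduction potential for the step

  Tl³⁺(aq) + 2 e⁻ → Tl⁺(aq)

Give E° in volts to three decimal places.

+1.250 V

Sequential free energies add, so n₃E°₃ = n₁E°₁ + n₂E°₂.
With n₃ = 3, and the known step contributing 1×(-0.34) V, the unknown satisfies 2·E° = 3×(+0.72) − 1×(-0.34) = +2.500.
E° = +2.500 / 2 = +1.250 V.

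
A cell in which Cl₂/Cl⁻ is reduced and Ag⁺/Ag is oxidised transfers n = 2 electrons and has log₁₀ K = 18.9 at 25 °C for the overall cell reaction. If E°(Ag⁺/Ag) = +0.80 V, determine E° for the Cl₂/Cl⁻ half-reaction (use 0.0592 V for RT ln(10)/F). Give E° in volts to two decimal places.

E°cell = (0.0592/n)·log K = (0.0592/2)(18.9) = +0.559 V.
Since Cl₂/Cl⁻ is the cathode and Ag⁺/Ag the anode, E°cell = E°(Cl₂/Cl⁻) − E°(Ag⁺/Ag).
So E°(Cl₂/Cl⁻) = E°cell + E°(Ag⁺/Ag) = +0.559 + (+0.80) = +1.36 V.

+1.36 V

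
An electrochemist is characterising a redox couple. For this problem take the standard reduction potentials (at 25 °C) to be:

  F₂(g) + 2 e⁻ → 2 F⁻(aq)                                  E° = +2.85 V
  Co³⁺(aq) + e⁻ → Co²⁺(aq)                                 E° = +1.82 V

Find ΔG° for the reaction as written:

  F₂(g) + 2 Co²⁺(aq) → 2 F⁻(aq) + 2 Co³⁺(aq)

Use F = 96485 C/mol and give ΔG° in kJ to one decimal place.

-198.8 kJ

As written, F₂/F⁻ is reduced (cathode) and Co³⁺/Co²⁺ is oxidised (anode), so E°cell = (+2.85) − (+1.82) = +1.03 V.
Balancing electrons gives n = 2.
ΔG° = −nFE° = −(2)(96485)(+1.03) = -198,759 J = -198.8 kJ.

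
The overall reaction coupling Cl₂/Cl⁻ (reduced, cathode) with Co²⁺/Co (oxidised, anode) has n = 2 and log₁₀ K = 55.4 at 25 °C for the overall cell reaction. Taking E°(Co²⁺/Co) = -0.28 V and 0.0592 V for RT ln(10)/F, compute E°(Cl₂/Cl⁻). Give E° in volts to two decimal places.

+1.36 V

E°cell = (0.0592/n)·log K = (0.0592/2)(55.4) = +1.640 V.
Since Cl₂/Cl⁻ is the cathode and Co²⁺/Co the anode, E°cell = E°(Cl₂/Cl⁻) − E°(Co²⁺/Co).
So E°(Cl₂/Cl⁻) = E°cell + E°(Co²⁺/Co) = +1.640 + (-0.28) = +1.36 V.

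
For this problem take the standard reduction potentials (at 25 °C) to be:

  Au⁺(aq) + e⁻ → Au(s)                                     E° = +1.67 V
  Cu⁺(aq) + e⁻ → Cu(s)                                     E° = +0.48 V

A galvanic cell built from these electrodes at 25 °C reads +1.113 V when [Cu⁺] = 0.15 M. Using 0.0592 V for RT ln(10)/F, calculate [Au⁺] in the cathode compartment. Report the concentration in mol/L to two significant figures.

0.0075 M

Au⁺/Au is the cathode, Cu⁺/Cu the anode: E°cell = +1.19 V, n = 1.
Overall reaction: Au⁺(aq) + Cu(s) → Au(s) + Cu⁺(aq); Q = [Cu⁺]^1/[Au⁺]^1.
From E = E° − (0.0592/n) log Q: log Q = (E° − E)·n/0.0592 = (+1.19 − (+1.113))·1/0.0592 = 1.3007.
So 1·log[Au⁺] = 1·log(0.15) − log Q = -0.8239 − (1.3007) = -2.1246; [Au⁺] = 10^(-2.1246) ≈ 0.0075 M.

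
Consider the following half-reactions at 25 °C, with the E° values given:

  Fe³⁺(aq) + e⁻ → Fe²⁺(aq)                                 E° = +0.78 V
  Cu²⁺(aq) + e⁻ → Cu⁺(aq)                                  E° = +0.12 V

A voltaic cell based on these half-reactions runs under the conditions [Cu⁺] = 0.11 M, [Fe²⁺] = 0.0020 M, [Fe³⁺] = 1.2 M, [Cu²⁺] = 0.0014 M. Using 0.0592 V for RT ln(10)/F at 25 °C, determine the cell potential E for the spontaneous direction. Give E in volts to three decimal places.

Fe³⁺/Fe²⁺ is the cathode (higher E°), Cu²⁺/Cu⁺ the anode: E°cell = +0.78 − (+0.12) = +0.66 V, n = 1.
Overall: Fe³⁺(aq) + Cu⁺(aq) → Fe²⁺(aq) + Cu²⁺(aq)
Q = [Fe²⁺]·[Cu²⁺] / ([Fe³⁺]·[Cu⁺]); log Q = -4.673.
E = E° − (0.0592/n) log Q = +0.66 − (0.0592/1)(-4.673) = +0.937 V.

+0.937 V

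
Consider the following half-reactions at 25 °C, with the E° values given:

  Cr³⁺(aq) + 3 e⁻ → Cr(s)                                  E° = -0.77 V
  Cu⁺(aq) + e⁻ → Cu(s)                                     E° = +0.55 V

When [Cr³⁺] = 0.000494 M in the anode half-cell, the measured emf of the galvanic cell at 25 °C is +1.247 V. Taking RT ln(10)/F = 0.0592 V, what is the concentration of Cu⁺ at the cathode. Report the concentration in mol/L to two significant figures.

0.0046 M

Cu⁺/Cu is the cathode, Cr³⁺/Cr the anode: E°cell = +1.32 V, n = 3.
Overall reaction: 3 Cu⁺(aq) + Cr(s) → 3 Cu(s) + Cr³⁺(aq); Q = [Cr³⁺]^1/[Cu⁺]^3.
From E = E° − (0.0592/n) log Q: log Q = (E° − E)·n/0.0592 = (+1.32 − (+1.247))·3/0.0592 = 3.6993.
So 3·log[Cu⁺] = 1·log(0.000494) − log Q = -3.3063 − (3.6993) = -7.0056; log[Cu⁺] = -7.0056 / 3 = -2.3352; [Cu⁺] = 10^(-2.3352) ≈ 0.0046 M.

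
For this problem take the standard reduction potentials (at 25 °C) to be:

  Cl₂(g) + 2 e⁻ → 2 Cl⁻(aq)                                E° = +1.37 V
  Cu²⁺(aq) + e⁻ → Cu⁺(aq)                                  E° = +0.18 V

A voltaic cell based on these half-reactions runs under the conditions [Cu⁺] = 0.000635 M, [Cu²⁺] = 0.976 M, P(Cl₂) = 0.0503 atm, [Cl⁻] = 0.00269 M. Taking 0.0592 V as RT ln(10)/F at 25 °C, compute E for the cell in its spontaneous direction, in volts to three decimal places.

Cl₂/Cl⁻ is the cathode (higher E°), Cu²⁺/Cu⁺ the anode: E°cell = +1.37 − (+0.18) = +1.19 V, n = 2.
Overall: Cl₂(g) + 2 Cu⁺(aq) → 2 Cl⁻(aq) + 2 Cu²⁺(aq)
Q = [Cl⁻]^2·[Cu²⁺]^2 / (P(Cl₂)·[Cu⁺]^2); log Q = 2.531.
E = E° − (0.0592/n) log Q = +1.19 − (0.0592/2)(2.531) = +1.115 V.

+1.115 V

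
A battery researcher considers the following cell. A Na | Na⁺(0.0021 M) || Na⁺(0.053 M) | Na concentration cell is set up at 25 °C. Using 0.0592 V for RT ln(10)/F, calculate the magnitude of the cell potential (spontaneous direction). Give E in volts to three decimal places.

+0.083 V

For a concentration cell E°cell = 0. The 0.053 M side is the cathode (reduction is favoured where [Na⁺] is higher).
With n = 1, E = −(0.0592/1) log([Na⁺]ₐₙ/[Na⁺]꜀ₐₜ) = −(0.0592/1) log(0.0021/0.053) = −(0.0592/1)(-1.402) = +0.083 V.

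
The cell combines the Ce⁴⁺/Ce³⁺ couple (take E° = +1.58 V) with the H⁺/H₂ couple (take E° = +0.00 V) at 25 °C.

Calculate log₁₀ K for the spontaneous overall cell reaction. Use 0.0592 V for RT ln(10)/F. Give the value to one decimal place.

Cathode: Ce⁴⁺/Ce³⁺; anode: H⁺/H₂. E°cell = +1.58 V, n = 2.
log K = nE°cell / 0.0592 = (2)(+1.58) / 0.0592 = 53.4.

53.4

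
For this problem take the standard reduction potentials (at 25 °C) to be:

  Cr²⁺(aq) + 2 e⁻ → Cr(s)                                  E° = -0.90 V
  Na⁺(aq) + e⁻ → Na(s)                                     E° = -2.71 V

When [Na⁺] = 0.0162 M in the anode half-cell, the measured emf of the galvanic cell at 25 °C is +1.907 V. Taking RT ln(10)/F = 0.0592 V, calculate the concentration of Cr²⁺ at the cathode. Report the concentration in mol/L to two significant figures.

0.50 M

Cr²⁺/Cr is the cathode, Na⁺/Na the anode: E°cell = +1.81 V, n = 2.
Overall reaction: Cr²⁺(aq) + 2 Na(s) → Cr(s) + 2 Na⁺(aq); Q = [Na⁺]^2/[Cr²⁺]^1.
From E = E° − (0.0592/n) log Q: log Q = (E° − E)·n/0.0592 = (+1.81 − (+1.907))·2/0.0592 = -3.2770.
So 1·log[Cr²⁺] = 2·log(0.0162) − log Q = -3.5810 − (-3.2770) = -0.3040; [Cr²⁺] = 10^(-0.3040) ≈ 0.50 M.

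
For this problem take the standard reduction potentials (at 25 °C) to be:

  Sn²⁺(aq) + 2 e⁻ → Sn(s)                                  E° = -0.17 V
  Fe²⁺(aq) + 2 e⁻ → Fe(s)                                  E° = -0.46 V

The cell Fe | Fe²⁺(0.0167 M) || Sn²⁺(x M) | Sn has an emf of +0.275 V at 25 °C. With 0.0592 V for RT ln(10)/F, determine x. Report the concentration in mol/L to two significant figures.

0.0052 M

Sn²⁺/Sn is the cathode, Fe²⁺/Fe the anode: E°cell = +0.29 V, n = 2.
Overall reaction: Sn²⁺(aq) + Fe(s) → Sn(s) + Fe²⁺(aq); Q = [Fe²⁺]^1/[Sn²⁺]^1.
From E = E° − (0.0592/n) log Q: log Q = (E° − E)·n/0.0592 = (+0.29 − (+0.275))·2/0.0592 = 0.5068.
So 1·log[Sn²⁺] = 1·log(0.0167) − log Q = -1.7773 − (0.5068) = -2.2841; [Sn²⁺] = 10^(-2.2841) ≈ 0.0052 M.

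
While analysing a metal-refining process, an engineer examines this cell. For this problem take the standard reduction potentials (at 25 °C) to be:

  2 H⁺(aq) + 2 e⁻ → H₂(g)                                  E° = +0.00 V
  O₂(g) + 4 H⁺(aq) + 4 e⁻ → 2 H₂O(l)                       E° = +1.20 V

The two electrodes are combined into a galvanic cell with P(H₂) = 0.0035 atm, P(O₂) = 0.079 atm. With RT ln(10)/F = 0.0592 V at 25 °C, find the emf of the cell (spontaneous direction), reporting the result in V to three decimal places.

+1.111 V

O₂/H₂O is the cathode (higher E°), H⁺/H₂ the anode: E°cell = +1.20 − (+0.00) = +1.20 V, n = 4.
Overall: O₂(g) + 2 H₂(g) → 2 H₂O(l)
Q = 1 / (P(O₂)·P(H₂)^2); log Q = 6.014.
E = E° − (0.0592/n) log Q = +1.20 − (0.0592/4)(6.014) = +1.111 V.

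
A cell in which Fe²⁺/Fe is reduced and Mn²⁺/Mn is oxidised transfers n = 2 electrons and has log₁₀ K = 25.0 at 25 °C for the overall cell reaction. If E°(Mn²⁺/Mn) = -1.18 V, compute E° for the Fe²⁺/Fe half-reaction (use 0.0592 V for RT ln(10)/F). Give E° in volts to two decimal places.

-0.44 V

E°cell = (0.0592/n)·log K = (0.0592/2)(25.0) = +0.740 V.
Since Fe²⁺/Fe is the cathode and Mn²⁺/Mn the anode, E°cell = E°(Fe²⁺/Fe) − E°(Mn²⁺/Mn).
So E°(Fe²⁺/Fe) = E°cell + E°(Mn²⁺/Mn) = +0.740 + (-1.18) = -0.44 V.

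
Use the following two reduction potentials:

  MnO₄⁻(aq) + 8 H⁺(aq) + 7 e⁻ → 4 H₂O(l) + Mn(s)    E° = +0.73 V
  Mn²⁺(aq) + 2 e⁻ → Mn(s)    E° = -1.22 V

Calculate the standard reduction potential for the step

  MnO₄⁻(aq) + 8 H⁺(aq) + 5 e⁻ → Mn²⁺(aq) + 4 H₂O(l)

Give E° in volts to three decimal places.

+1.510 V

Sequential free energies add, so n₃E°₃ = n₁E°₁ + n₂E°₂.
With n₃ = 7, and the known step contributing 2×(-1.22) V, the unknown satisfies 5·E° = 7×(+0.73) − 2×(-1.22) = +7.550.
E° = +7.550 / 5 = +1.510 V.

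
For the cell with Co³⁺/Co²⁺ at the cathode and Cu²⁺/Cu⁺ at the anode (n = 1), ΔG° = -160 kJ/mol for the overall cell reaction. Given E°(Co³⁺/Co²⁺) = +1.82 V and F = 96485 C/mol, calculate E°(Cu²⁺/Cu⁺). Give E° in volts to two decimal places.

+0.16 V

E°cell = −ΔG°/(nF) = −(-160×10³)/((1)(96485)) = +1.658 V.
Since Co³⁺/Co²⁺ is the cathode and Cu²⁺/Cu⁺ the anode, E°cell = E°(Co³⁺/Co²⁺) − E°(Cu²⁺/Cu⁺).
So E°(Cu²⁺/Cu⁺) = E°(Co³⁺/Co²⁺) − E°cell = (+1.82) − (+1.658) = +0.16 V.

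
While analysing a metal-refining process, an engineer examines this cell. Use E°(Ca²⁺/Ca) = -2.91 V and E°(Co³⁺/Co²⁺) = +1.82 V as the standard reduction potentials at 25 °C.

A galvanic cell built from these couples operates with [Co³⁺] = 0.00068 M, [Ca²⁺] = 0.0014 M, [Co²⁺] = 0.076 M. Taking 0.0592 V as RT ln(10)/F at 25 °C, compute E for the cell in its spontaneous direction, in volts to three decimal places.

+4.693 V

Co³⁺/Co²⁺ is the cathode (higher E°), Ca²⁺/Ca the anode: E°cell = +1.82 − (-2.91) = +4.73 V, n = 2.
Overall: 2 Co³⁺(aq) + Ca(s) → 2 Co²⁺(aq) + Ca²⁺(aq)
Q = [Co²⁺]^2·[Ca²⁺] / ([Co³⁺]^2); log Q = 1.243.
E = E° − (0.0592/n) log Q = +4.73 − (0.0592/2)(1.243) = +4.693 V.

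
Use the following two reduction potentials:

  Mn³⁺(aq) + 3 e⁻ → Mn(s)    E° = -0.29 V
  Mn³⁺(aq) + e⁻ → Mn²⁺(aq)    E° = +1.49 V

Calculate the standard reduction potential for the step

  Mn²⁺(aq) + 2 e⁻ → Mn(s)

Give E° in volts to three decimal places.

Sequential free energies add, so n₃E°₃ = n₁E°₁ + n₂E°₂.
With n₃ = 3, and the known step contributing 1×(+1.49) V, the unknown satisfies 2·E° = 3×(-0.29) − 1×(+1.49) = -2.360.
E° = -2.360 / 2 = -1.180 V.

-1.180 V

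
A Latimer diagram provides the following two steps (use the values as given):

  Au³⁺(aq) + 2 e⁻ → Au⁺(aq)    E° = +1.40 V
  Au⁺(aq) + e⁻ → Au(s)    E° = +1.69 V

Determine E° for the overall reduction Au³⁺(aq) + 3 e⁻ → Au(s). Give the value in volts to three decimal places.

+1.497 V

Since ΔG° = −nFE° is additive over sequential reductions, n₃E°₃ = n₁E°₁ + n₂E°₂.
E°₃ = (2×+1.40 + 1×+1.69) / 3 = (+4.490) / 3 = +1.497 V.
Simply averaging or adding the two E° values would be wrong; the electron-weighted sum is required.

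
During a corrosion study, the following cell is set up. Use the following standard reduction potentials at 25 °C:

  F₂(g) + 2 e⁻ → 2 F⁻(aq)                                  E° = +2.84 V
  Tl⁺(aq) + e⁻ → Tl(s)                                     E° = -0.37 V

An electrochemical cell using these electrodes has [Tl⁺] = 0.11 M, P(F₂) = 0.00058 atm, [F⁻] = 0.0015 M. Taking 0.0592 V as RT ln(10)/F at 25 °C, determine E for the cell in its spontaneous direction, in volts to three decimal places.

+3.338 V

F₂/F⁻ is the cathode (higher E°), Tl⁺/Tl the anode: E°cell = +2.84 − (-0.37) = +3.21 V, n = 2.
Overall: F₂(g) + 2 Tl(s) → 2 F⁻(aq) + 2 Tl⁺(aq)
Q = [F⁻]^2·[Tl⁺]^2 / (P(F₂)); log Q = -4.328.
E = E° − (0.0592/n) log Q = +3.21 − (0.0592/2)(-4.328) = +3.338 V.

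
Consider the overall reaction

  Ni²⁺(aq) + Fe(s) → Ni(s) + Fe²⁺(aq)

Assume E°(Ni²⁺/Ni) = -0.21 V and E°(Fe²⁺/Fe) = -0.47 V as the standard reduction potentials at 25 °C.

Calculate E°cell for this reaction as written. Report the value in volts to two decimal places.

The Ni²⁺/Ni couple has the higher reduction potential, so it is the cathode; Fe²⁺/Fe is oxidised at the anode.
E°cell = E°(cathode) − E°(anode) = (-0.21) − (-0.47) = +0.26 V.
Since E°cell > 0, the reaction is spontaneous under standard conditions.

+0.26 V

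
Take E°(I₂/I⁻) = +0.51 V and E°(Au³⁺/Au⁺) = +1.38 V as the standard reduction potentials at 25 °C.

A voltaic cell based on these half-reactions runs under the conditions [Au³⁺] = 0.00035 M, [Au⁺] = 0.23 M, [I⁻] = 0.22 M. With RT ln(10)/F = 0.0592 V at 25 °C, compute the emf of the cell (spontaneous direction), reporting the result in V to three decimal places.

+0.748 V

Au³⁺/Au⁺ is the cathode (higher E°), I₂/I⁻ the anode: E°cell = +1.38 − (+0.51) = +0.87 V, n = 2.
Overall: Au³⁺(aq) + 2 I⁻(aq) → Au⁺(aq) + I₂(s)
Q = [Au⁺] / ([Au³⁺]·[I⁻]^2); log Q = 4.133.
E = E° − (0.0592/n) log Q = +0.87 − (0.0592/2)(4.133) = +0.748 V.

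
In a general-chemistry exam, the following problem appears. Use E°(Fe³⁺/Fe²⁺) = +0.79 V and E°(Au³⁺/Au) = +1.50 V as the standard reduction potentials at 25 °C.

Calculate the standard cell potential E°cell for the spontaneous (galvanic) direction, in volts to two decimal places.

+0.71 V

The Au³⁺/Au couple has the higher reduction potential, so it is the cathode; Fe³⁺/Fe²⁺ is oxidised at the anode.
E°cell = E°(cathode) − E°(anode) = (+1.50) − (+0.79) = +0.71 V.
Since E°cell > 0, the reaction is spontaneous under standard conditions.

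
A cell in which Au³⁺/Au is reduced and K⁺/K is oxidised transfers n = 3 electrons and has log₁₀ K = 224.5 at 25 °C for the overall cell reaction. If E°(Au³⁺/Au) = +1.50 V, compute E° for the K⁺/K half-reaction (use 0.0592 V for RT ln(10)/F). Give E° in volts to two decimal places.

-2.93 V

E°cell = (0.0592/n)·log K = (0.0592/3)(224.5) = +4.430 V.
Since Au³⁺/Au is the cathode and K⁺/K the anode, E°cell = E°(Au³⁺/Au) − E°(K⁺/K).
So E°(K⁺/K) = E°(Au³⁺/Au) − E°cell = (+1.50) − (+4.430) = -2.93 V.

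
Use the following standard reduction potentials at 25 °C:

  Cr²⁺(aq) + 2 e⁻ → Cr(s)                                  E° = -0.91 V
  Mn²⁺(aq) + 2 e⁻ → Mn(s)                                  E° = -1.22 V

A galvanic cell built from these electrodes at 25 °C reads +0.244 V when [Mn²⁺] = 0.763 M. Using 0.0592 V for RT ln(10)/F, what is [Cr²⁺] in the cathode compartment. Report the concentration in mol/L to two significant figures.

0.0045 M

Cr²⁺/Cr is the cathode, Mn²⁺/Mn the anode: E°cell = +0.31 V, n = 2.
Overall reaction: Cr²⁺(aq) + Mn(s) → Cr(s) + Mn²⁺(aq); Q = [Mn²⁺]^1/[Cr²⁺]^1.
From E = E° − (0.0592/n) log Q: log Q = (E° − E)·n/0.0592 = (+0.31 − (+0.244))·2/0.0592 = 2.2297.
So 1·log[Cr²⁺] = 1·log(0.763) − log Q = -0.1175 − (2.2297) = -2.3472; [Cr²⁺] = 10^(-2.3472) ≈ 0.0045 M.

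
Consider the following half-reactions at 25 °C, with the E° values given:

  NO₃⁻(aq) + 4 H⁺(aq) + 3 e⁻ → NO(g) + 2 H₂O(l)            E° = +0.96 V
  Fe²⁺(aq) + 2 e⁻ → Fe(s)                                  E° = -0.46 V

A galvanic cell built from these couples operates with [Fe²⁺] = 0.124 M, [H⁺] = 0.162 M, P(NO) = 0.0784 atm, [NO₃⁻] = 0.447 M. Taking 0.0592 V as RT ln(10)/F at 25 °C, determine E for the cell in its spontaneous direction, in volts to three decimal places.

NO₃⁻/NO is the cathode (higher E°), Fe²⁺/Fe the anode: E°cell = +0.96 − (-0.46) = +1.42 V, n = 6.
Overall: 2 NO₃⁻(aq) + 8 H⁺(aq) + 3 Fe(s) → 2 NO(g) + 4 H₂O(l) + 3 Fe²⁺(aq)
Q = P(NO)^2·[Fe²⁺]^3 / ([NO₃⁻]^2·[H⁺]^8); log Q = 2.092.
E = E° − (0.0592/n) log Q = +1.42 − (0.0592/6)(2.092) = +1.399 V.

+1.399 V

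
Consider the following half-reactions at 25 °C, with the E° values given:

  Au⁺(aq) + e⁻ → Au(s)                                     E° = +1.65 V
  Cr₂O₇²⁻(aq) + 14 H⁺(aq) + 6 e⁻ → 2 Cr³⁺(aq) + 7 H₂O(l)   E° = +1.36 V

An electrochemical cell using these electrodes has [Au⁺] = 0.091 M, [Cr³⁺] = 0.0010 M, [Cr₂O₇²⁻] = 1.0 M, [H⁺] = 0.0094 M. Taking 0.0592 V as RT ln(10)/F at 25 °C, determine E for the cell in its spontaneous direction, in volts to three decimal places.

Au⁺/Au is the cathode (higher E°), Cr₂O₇²⁻/Cr³⁺ the anode: E°cell = +1.65 − (+1.36) = +0.29 V, n = 6.
Overall: 6 Au⁺(aq) + 2 Cr³⁺(aq) + 7 H₂O(l) → 6 Au(s) + Cr₂O₇²⁻(aq) + 14 H⁺(aq)
Q = [Cr₂O₇²⁻]·[H⁺]^14 / ([Au⁺]^6·[Cr³⁺]^2); log Q = -16.130.
E = E° − (0.0592/n) log Q = +0.29 − (0.0592/6)(-16.130) = +0.449 V.

+0.449 V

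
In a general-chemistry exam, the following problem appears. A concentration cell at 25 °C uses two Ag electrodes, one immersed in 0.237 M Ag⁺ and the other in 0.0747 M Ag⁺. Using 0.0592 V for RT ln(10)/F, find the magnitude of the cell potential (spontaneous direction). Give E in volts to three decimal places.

+0.030 V

For a concentration cell E°cell = 0. The 0.237 M side is the cathode (reduction is favoured where [Ag⁺] is higher).
With n = 1, E = −(0.0592/1) log([Ag⁺]ₐₙ/[Ag⁺]꜀ₐₜ) = −(0.0592/1) log(0.0747/0.237) = −(0.0592/1)(-0.501) = +0.030 V.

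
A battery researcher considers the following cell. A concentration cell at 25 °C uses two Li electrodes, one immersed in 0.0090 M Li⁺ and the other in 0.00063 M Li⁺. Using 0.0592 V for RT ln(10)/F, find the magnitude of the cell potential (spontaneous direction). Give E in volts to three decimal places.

+0.068 V

For a concentration cell E°cell = 0. The 0.0090 M side is the cathode (reduction is favoured where [Li⁺] is higher).
With n = 1, E = −(0.0592/1) log([Li⁺]ₐₙ/[Li⁺]꜀ₐₜ) = −(0.0592/1) log(0.00063/0.009) = −(0.0592/1)(-1.155) = +0.068 V.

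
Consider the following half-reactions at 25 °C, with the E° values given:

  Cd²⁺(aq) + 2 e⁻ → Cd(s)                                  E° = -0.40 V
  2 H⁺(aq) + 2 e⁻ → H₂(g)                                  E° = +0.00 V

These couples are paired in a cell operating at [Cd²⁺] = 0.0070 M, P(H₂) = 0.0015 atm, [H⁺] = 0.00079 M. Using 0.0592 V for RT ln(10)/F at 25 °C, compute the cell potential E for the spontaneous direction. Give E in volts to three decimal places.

+0.364 V

H⁺/H₂ is the cathode (higher E°), Cd²⁺/Cd the anode: E°cell = +0.00 − (-0.40) = +0.40 V, n = 2.
Overall: 2 H⁺(aq) + Cd(s) → H₂(g) + Cd²⁺(aq)
Q = P(H₂)·[Cd²⁺] / ([H⁺]^2); log Q = 1.226.
E = E° − (0.0592/n) log Q = +0.40 − (0.0592/2)(1.226) = +0.364 V.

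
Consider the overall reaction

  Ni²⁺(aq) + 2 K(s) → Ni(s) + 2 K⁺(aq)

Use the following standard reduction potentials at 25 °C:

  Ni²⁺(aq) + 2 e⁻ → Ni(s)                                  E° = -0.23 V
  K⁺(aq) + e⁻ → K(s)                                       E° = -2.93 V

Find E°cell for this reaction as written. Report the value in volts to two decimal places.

The Ni²⁺/Ni couple has the higher reduction potential, so it is the cathode; K⁺/K is oxidised at the anode.
E°cell = E°(cathode) − E°(anode) = (-0.23) − (-2.93) = +2.70 V.

+2.70 V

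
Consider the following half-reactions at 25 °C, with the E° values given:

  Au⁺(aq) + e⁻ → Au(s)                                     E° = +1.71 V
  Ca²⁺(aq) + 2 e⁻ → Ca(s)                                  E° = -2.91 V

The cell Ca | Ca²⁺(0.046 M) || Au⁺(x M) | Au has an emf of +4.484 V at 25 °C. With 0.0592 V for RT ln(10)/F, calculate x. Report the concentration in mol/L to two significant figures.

0.0011 M

Au⁺/Au is the cathode, Ca²⁺/Ca the anode: E°cell = +4.62 V, n = 2.
Overall reaction: 2 Au⁺(aq) + Ca(s) → 2 Au(s) + Ca²⁺(aq); Q = [Ca²⁺]^1/[Au⁺]^2.
From E = E° − (0.0592/n) log Q: log Q = (E° − E)·n/0.0592 = (+4.62 − (+4.484))·2/0.0592 = 4.5946.
So 2·log[Au⁺] = 1·log(0.046) − log Q = -1.3372 − (4.5946) = -5.9318; log[Au⁺] = -5.9318 / 2 = -2.9659; [Au⁺] = 10^(-2.9659) ≈ 0.0011 M.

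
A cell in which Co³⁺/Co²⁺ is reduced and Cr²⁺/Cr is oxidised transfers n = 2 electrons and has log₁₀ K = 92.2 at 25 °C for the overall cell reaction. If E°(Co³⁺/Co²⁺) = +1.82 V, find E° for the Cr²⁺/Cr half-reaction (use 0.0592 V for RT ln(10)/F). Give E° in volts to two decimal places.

-0.91 V

E°cell = (0.0592/n)·log K = (0.0592/2)(92.2) = +2.729 V.
Since Co³⁺/Co²⁺ is the cathode and Cr²⁺/Cr the anode, E°cell = E°(Co³⁺/Co²⁺) − E°(Cr²⁺/Cr).
So E°(Cr²⁺/Cr) = E°(Co³⁺/Co²⁺) − E°cell = (+1.82) − (+2.729) = -0.91 V.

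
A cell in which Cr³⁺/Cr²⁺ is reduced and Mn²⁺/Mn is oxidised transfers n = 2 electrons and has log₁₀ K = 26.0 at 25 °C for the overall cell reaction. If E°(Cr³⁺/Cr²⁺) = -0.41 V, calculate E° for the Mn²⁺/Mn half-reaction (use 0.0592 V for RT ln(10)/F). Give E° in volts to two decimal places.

E°cell = (0.0592/n)·log K = (0.0592/2)(26.0) = +0.770 V.
Since Cr³⁺/Cr²⁺ is the cathode and Mn²⁺/Mn the anode, E°cell = E°(Cr³⁺/Cr²⁺) − E°(Mn²⁺/Mn).
So E°(Mn²⁺/Mn) = E°(Cr³⁺/Cr²⁺) − E°cell = (-0.41) − (+0.770) = -1.18 V.

-1.18 V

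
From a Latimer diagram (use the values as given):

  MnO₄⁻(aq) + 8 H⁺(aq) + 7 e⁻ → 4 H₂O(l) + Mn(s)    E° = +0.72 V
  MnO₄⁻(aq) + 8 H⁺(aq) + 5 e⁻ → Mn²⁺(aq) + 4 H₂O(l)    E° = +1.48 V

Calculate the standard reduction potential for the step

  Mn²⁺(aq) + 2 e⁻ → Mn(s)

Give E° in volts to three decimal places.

Sequential free energies add, so n₃E°₃ = n₁E°₁ + n₂E°₂.
With n₃ = 7, and the known step contributing 5×(+1.48) V, the unknown satisfies 2·E° = 7×(+0.72) − 5×(+1.48) = -2.360.
E° = -2.360 / 2 = -1.180 V.

-1.180 V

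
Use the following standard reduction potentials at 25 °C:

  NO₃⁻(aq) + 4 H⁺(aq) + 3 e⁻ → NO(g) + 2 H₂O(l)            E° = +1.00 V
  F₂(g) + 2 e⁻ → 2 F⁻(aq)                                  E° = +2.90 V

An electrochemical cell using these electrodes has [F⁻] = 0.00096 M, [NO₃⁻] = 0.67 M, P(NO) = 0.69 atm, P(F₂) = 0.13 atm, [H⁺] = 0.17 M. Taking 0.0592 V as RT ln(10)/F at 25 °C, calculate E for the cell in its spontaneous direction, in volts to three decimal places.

F₂/F⁻ is the cathode (higher E°), NO₃⁻/NO the anode: E°cell = +2.90 − (+1.00) = +1.90 V, n = 6.
Overall: 3 F₂(g) + 2 NO(g) + 4 H₂O(l) → 6 F⁻(aq) + 2 NO₃⁻(aq) + 8 H⁺(aq)
Q = [F⁻]^6·[NO₃⁻]^2·[H⁺]^8 / (P(F₂)^3·P(NO)^2); log Q = -21.630.
E = E° − (0.0592/n) log Q = +1.90 − (0.0592/6)(-21.630) = +2.113 V.

+2.113 V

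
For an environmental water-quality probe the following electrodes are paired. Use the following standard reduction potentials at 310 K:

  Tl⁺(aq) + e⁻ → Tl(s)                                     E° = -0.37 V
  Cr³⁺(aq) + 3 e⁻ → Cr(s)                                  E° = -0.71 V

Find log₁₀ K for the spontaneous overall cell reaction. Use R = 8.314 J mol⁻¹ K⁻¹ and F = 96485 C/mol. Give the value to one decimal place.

Cathode: Tl⁺/Tl; anode: Cr³⁺/Cr. E°cell = (-0.37) − (-0.71) = +0.34 V, with n = 3.
ΔG° = −nFE° = −RT ln K, so ln K = nFE°/(RT) = (3)(96485)(+0.34) / ((8.314)(310)) = 38.185.
log₁₀ K = 38.185 / ln 10 = 16.6.

16.6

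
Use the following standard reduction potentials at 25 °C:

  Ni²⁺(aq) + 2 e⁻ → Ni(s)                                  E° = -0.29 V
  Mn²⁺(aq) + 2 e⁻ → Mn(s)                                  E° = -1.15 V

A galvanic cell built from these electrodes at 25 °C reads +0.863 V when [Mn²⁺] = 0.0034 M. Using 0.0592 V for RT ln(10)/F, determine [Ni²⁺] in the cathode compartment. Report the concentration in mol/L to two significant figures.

Ni²⁺/Ni is the cathode, Mn²⁺/Mn the anode: E°cell = +0.86 V, n = 2.
Overall reaction: Ni²⁺(aq) + Mn(s) → Ni(s) + Mn²⁺(aq); Q = [Mn²⁺]^1/[Ni²⁺]^1.
From E = E° − (0.0592/n) log Q: log Q = (E° − E)·n/0.0592 = (+0.86 − (+0.863))·2/0.0592 = -0.1014.
So 1·log[Ni²⁺] = 1·log(0.0034) − log Q = -2.4685 − (-0.1014) = -2.3671; [Ni²⁺] = 10^(-2.3671) ≈ 0.0043 M.

0.0043 M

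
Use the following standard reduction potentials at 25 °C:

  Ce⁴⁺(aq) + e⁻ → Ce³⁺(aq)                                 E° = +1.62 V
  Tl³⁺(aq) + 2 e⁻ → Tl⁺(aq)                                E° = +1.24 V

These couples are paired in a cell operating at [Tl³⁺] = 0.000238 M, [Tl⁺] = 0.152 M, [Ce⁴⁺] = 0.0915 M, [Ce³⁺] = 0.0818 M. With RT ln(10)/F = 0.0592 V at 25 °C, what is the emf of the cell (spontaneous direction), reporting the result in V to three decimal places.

+0.466 V

Ce⁴⁺/Ce³⁺ is the cathode (higher E°), Tl³⁺/Tl⁺ the anode: E°cell = +1.62 − (+1.24) = +0.38 V, n = 2.
Overall: 2 Ce⁴⁺(aq) + Tl⁺(aq) → 2 Ce³⁺(aq) + Tl³⁺(aq)
Q = [Ce³⁺]^2·[Tl³⁺] / ([Ce⁴⁺]^2·[Tl⁺]); log Q = -2.903.
E = E° − (0.0592/n) log Q = +0.38 − (0.0592/2)(-2.903) = +0.466 V.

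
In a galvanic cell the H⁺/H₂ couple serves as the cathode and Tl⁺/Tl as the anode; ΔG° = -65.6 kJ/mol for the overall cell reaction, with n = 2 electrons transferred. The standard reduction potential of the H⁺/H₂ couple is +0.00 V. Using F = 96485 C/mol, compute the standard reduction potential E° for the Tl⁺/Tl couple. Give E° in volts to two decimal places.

E°cell = −ΔG°/(nF) = −(-65.6×10³)/((2)(96485)) = +0.340 V.
Since H⁺/H₂ is the cathode and Tl⁺/Tl the anode, E°cell = E°(H⁺/H₂) − E°(Tl⁺/Tl).
So E°(Tl⁺/Tl) = E°(H⁺/H₂) − E°cell = (+0.00) − (+0.340) = -0.34 V.

-0.34 V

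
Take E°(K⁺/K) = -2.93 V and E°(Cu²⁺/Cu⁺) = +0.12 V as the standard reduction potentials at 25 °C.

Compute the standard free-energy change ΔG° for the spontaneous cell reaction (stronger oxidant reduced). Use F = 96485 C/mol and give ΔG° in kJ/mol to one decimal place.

-294.3 kJ/mol

Cu²⁺/Cu⁺ (E° = +0.12 V) is the cathode; K⁺/K (E° = -2.93 V) is the anode, so E°cell = +3.05 V.
Balancing electrons gives n = 1 (lcm of 1 and 1).
ΔG° = −nFE° = −(1)(96485)(+3.05) = -294,279 J = -294.3 kJ/mol.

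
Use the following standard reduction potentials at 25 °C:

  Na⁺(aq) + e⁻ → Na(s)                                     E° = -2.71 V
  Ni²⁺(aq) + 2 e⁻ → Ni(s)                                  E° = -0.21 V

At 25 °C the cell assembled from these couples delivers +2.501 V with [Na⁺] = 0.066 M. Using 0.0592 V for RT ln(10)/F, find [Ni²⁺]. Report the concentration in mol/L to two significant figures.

0.0047 M

Ni²⁺/Ni is the cathode, Na⁺/Na the anode: E°cell = +2.50 V, n = 2.
Overall reaction: Ni²⁺(aq) + 2 Na(s) → Ni(s) + 2 Na⁺(aq); Q = [Na⁺]^2/[Ni²⁺]^1.
From E = E° − (0.0592/n) log Q: log Q = (E° − E)·n/0.0592 = (+2.50 − (+2.501))·2/0.0592 = -0.0338.
So 1·log[Ni²⁺] = 2·log(0.066) − log Q = -2.3609 − (-0.0338) = -2.3271; [Ni²⁺] = 10^(-2.3271) ≈ 0.0047 M.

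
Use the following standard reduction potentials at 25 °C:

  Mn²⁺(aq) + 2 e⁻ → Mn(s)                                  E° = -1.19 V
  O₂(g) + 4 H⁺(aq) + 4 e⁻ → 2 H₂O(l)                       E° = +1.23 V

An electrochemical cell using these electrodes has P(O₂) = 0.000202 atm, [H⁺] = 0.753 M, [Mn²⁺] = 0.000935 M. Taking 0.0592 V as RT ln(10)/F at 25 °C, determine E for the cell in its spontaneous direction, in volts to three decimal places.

+2.448 V

O₂/H₂O is the cathode (higher E°), Mn²⁺/Mn the anode: E°cell = +1.23 − (-1.19) = +2.42 V, n = 4.
Overall: O₂(g) + 4 H⁺(aq) + 2 Mn(s) → 2 H₂O(l) + 2 Mn²⁺(aq)
Q = [Mn²⁺]^2 / (P(O₂)·[H⁺]^4); log Q = -1.871.
E = E° − (0.0592/n) log Q = +2.42 − (0.0592/4)(-1.871) = +2.448 V.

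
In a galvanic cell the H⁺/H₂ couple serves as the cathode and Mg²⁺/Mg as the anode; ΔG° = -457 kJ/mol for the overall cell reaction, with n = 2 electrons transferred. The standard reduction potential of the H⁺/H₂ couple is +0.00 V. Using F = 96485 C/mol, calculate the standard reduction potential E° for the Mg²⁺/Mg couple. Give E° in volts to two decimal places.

E°cell = −ΔG°/(nF) = −(-457×10³)/((2)(96485)) = +2.368 V.
Since H⁺/H₂ is the cathode and Mg²⁺/Mg the anode, E°cell = E°(H⁺/H₂) − E°(Mg²⁺/Mg).
So E°(Mg²⁺/Mg) = E°(H⁺/H₂) − E°cell = (+0.00) − (+2.368) = -2.37 V.

-2.37 V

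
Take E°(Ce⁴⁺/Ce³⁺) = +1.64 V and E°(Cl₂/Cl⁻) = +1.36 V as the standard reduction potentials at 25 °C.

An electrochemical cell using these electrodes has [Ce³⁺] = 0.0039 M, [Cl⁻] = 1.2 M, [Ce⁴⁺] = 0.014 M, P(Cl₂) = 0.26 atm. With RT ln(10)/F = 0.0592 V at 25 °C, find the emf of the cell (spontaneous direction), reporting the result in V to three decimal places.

+0.335 V

Ce⁴⁺/Ce³⁺ is the cathode (higher E°), Cl₂/Cl⁻ the anode: E°cell = +1.64 − (+1.36) = +0.28 V, n = 2.
Overall: 2 Ce⁴⁺(aq) + 2 Cl⁻(aq) → 2 Ce³⁺(aq) + Cl₂(g)
Q = [Ce³⁺]^2·P(Cl₂) / ([Ce⁴⁺]^2·[Cl⁻]^2); log Q = -1.854.
E = E° − (0.0592/n) log Q = +0.28 − (0.0592/2)(-1.854) = +0.335 V.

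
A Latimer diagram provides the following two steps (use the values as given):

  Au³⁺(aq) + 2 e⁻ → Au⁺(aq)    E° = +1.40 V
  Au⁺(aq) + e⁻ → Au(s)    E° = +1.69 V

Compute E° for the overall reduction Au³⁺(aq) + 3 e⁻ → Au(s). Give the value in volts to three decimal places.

+1.497 V

Adding the free-energy changes (−nFE°) of the two steps gives −n₃FE°₃ = −n₁FE°₁ − n₂FE°₂.
E°₃ = (2×+1.40 + 1×+1.69) / 3 = (+4.490) / 3 = +1.497 V.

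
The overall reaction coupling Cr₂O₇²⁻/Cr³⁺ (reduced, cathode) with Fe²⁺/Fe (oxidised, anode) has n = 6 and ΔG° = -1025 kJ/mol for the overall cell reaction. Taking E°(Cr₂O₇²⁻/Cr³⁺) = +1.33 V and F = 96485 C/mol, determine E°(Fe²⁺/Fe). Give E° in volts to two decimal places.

-0.44 V

E°cell = −ΔG°/(nF) = −(-1025×10³)/((6)(96485)) = +1.771 V.
Since Cr₂O₇²⁻/Cr³⁺ is the cathode and Fe²⁺/Fe the anode, E°cell = E°(Cr₂O₇²⁻/Cr³⁺) − E°(Fe²⁺/Fe).
So E°(Fe²⁺/Fe) = E°(Cr₂O₇²⁻/Cr³⁺) − E°cell = (+1.33) − (+1.771) = -0.44 V.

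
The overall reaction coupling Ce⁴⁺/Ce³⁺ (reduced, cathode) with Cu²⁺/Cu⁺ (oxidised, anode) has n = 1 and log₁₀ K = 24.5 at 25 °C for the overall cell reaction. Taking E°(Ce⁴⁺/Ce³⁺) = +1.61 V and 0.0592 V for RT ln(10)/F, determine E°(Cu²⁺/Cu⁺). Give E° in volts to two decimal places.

E°cell = (0.0592/n)·log K = (0.0592/1)(24.5) = +1.450 V.
Since Ce⁴⁺/Ce³⁺ is the cathode and Cu²⁺/Cu⁺ the anode, E°cell = E°(Ce⁴⁺/Ce³⁺) − E°(Cu²⁺/Cu⁺).
So E°(Cu²⁺/Cu⁺) = E°(Ce⁴⁺/Ce³⁺) − E°cell = (+1.61) − (+1.450) = +0.16 V.

+0.16 V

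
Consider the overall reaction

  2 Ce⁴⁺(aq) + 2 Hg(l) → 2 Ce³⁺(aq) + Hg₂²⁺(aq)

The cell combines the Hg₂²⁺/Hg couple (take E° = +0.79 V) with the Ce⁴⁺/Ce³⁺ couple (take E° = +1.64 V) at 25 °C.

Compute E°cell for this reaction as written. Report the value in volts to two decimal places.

The Ce⁴⁺/Ce³⁺ couple has the higher reduction potential, so it is the cathode; Hg₂²⁺/Hg is oxidised at the anode.
E°cell = E°(cathode) − E°(anode) = (+1.64) − (+0.79) = +0.85 V.

+0.85 V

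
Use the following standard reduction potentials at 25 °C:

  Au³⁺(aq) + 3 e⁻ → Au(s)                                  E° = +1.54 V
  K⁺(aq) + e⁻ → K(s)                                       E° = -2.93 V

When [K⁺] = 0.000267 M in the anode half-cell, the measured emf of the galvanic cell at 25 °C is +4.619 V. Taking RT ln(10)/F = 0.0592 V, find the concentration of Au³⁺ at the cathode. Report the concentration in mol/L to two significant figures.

Au³⁺/Au is the cathode, K⁺/K the anode: E°cell = +4.47 V, n = 3.
Overall reaction: Au³⁺(aq) + 3 K(s) → Au(s) + 3 K⁺(aq); Q = [K⁺]^3/[Au³⁺]^1.
From E = E° − (0.0592/n) log Q: log Q = (E° − E)·n/0.0592 = (+4.47 − (+4.619))·3/0.0592 = -7.5507.
So 1·log[Au³⁺] = 3·log(0.000267) − log Q = -10.7205 − (-7.5507) = -3.1698; [Au³⁺] = 10^(-3.1698) ≈ 0.00068 M.

0.00068 M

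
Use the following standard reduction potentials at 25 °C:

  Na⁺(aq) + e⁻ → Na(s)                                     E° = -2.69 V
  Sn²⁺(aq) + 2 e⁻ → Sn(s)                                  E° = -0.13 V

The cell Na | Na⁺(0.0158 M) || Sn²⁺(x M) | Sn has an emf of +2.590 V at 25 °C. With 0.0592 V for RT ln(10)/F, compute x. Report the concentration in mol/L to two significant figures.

0.0026 M

Sn²⁺/Sn is the cathode, Na⁺/Na the anode: E°cell = +2.56 V, n = 2.
Overall reaction: Sn²⁺(aq) + 2 Na(s) → Sn(s) + 2 Na⁺(aq); Q = [Na⁺]^2/[Sn²⁺]^1.
From E = E° − (0.0592/n) log Q: log Q = (E° − E)·n/0.0592 = (+2.56 − (+2.590))·2/0.0592 = -1.0135.
So 1·log[Sn²⁺] = 2·log(0.0158) − log Q = -3.6027 − (-1.0135) = -2.5892; [Sn²⁺] = 10^(-2.5892) ≈ 0.0026 M.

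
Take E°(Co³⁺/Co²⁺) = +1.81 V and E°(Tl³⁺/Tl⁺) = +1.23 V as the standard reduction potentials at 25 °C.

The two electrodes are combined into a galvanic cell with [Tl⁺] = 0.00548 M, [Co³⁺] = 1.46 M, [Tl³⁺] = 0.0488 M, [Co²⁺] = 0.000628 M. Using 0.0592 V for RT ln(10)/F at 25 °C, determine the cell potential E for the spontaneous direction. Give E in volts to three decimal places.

Co³⁺/Co²⁺ is the cathode (higher E°), Tl³⁺/Tl⁺ the anode: E°cell = +1.81 − (+1.23) = +0.58 V, n = 2.
Overall: 2 Co³⁺(aq) + Tl⁺(aq) → 2 Co²⁺(aq) + Tl³⁺(aq)
Q = [Co²⁺]^2·[Tl³⁺] / ([Co³⁺]^2·[Tl⁺]); log Q = -5.783.
E = E° − (0.0592/n) log Q = +0.58 − (0.0592/2)(-5.783) = +0.751 V.

+0.751 V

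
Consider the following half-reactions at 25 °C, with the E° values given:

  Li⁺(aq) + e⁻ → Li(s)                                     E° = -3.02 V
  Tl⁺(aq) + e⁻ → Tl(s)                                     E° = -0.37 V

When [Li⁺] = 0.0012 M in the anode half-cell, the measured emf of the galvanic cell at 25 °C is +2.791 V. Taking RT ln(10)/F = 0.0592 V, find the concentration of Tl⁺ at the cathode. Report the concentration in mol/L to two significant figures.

Tl⁺/Tl is the cathode, Li⁺/Li the anode: E°cell = +2.65 V, n = 1.
Overall reaction: Tl⁺(aq) + Li(s) → Tl(s) + Li⁺(aq); Q = [Li⁺]^1/[Tl⁺]^1.
From E = E° − (0.0592/n) log Q: log Q = (E° − E)·n/0.0592 = (+2.65 − (+2.791))·1/0.0592 = -2.3818.
So 1·log[Tl⁺] = 1·log(0.0012) − log Q = -2.9208 − (-2.3818) = -0.5390; [Tl⁺] = 10^(-0.5390) ≈ 0.29 M.

0.29 M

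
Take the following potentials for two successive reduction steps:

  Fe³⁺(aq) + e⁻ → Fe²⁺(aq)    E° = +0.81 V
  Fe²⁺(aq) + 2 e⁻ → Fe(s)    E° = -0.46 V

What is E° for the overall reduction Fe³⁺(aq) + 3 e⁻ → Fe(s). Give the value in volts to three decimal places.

Since ΔG° = −nFE° is additive over sequential reductions, n₃E°₃ = n₁E°₁ + n₂E°₂.
E°₃ = (1×+0.81 + 2×-0.46) / 3 = (-0.110) / 3 = -0.037 V.
E° values themselves are not directly additive — weighting by electron count is essential.

-0.037 V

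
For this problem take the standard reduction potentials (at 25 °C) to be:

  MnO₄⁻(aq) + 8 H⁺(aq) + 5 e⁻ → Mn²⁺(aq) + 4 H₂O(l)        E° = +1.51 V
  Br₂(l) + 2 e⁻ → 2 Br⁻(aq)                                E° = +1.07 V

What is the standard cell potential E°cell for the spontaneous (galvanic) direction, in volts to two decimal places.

The MnO₄⁻/Mn²⁺ couple has the higher reduction potential, so it is the cathode; Br₂/Br⁻ is oxidised at the anode.
E°cell = E°(cathode) − E°(anode) = (+1.51) − (+1.07) = +0.44 V.

+0.44 V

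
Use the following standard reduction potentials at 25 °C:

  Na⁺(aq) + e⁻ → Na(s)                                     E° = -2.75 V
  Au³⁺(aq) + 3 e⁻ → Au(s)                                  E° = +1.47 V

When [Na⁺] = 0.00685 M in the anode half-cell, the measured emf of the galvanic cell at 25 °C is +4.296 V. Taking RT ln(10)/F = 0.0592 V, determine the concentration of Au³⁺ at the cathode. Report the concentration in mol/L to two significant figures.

0.0023 M

Au³⁺/Au is the cathode, Na⁺/Na the anode: E°cell = +4.22 V, n = 3.
Overall reaction: Au³⁺(aq) + 3 Na(s) → Au(s) + 3 Na⁺(aq); Q = [Na⁺]^3/[Au³⁺]^1.
From E = E° − (0.0592/n) log Q: log Q = (E° − E)·n/0.0592 = (+4.22 − (+4.296))·3/0.0592 = -3.8514.
So 1·log[Au³⁺] = 3·log(0.00685) − log Q = -6.4929 − (-3.8514) = -2.6415; [Au³⁺] = 10^(-2.6415) ≈ 0.0023 M.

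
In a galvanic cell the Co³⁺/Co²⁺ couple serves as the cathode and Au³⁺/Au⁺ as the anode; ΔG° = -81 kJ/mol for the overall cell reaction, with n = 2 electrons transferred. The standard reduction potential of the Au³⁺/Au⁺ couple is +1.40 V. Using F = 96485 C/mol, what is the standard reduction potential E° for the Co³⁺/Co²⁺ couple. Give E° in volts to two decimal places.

E°cell = −ΔG°/(nF) = −(-81×10³)/((2)(96485)) = +0.420 V.
Since Co³⁺/Co²⁺ is the cathode and Au³⁺/Au⁺ the anode, E°cell = E°(Co³⁺/Co²⁺) − E°(Au³⁺/Au⁺).
So E°(Co³⁺/Co²⁺) = E°cell + E°(Au³⁺/Au⁺) = +0.420 + (+1.40) = +1.82 V.

+1.82 V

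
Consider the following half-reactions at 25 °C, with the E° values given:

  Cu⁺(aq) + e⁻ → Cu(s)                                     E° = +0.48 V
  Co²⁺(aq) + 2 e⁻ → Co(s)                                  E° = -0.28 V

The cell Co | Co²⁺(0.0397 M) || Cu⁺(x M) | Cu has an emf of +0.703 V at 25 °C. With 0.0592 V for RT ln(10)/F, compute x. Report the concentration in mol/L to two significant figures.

Cu⁺/Cu is the cathode, Co²⁺/Co the anode: E°cell = +0.76 V, n = 2.
Overall reaction: 2 Cu⁺(aq) + Co(s) → 2 Cu(s) + Co²⁺(aq); Q = [Co²⁺]^1/[Cu⁺]^2.
From E = E° − (0.0592/n) log Q: log Q = (E° − E)·n/0.0592 = (+0.76 − (+0.703))·2/0.0592 = 1.9257.
So 2·log[Cu⁺] = 1·log(0.0397) − log Q = -1.4012 − (1.9257) = -3.3269; log[Cu⁺] = -3.3269 / 2 = -1.6635; [Cu⁺] = 10^(-1.6635) ≈ 0.022 M.

0.022 M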